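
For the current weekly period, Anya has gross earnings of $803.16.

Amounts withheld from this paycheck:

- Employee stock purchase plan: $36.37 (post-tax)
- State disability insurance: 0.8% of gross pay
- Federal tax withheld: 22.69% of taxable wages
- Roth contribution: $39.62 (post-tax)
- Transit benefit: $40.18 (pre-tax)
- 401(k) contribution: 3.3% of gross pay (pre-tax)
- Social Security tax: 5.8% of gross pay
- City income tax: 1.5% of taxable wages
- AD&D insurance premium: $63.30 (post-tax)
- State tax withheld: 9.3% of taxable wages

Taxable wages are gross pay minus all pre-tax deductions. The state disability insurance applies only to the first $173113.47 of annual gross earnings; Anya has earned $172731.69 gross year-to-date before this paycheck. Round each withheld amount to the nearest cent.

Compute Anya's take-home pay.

$300.91

401(k) contribution: $803.16 × 0.033 = $26.50
Transit benefit: $40.18
Pre-tax total = $26.50 + $40.18 = $66.68
Taxable wages = $803.16 − $66.68 = $736.48
Federal tax withheld: $736.48 × 0.2269 = $167.11
City income tax: $736.48 × 0.015 = $11.05
State tax withheld: $736.48 × 0.093 = $68.49
State disability insurance: only $173113.47 − $172731.69 = $381.78 of this check is subject → $381.78 × 0.008 = $3.05
Social Security tax: $803.16 × 0.058 = $46.58
Employee stock purchase plan: $36.37
Roth contribution: $39.62
AD&D insurance premium: $63.30
Total deductions = $26.50 + $40.18 + $167.11 + $11.05 + $68.49 + $3.05 + $46.58 + $36.37 + $39.62 + $63.30 = $502.25
Net pay = $803.16 − $502.25 = $300.91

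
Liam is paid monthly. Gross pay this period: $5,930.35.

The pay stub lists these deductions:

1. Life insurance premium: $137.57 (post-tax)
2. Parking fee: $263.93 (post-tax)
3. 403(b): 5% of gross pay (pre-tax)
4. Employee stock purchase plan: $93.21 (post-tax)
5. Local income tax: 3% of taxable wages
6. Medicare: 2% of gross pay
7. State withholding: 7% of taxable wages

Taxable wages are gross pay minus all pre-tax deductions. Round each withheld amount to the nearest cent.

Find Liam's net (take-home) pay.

$4,457.13

403(b): $5,930.35 × 0.05 = $296.52
Taxable wages = $5,930.35 − $296.52 = $5,633.83
Local income tax: $5,633.83 × 0.03 = $169.01
State withholding: $5,633.83 × 0.07 = $394.37
Medicare: $5,930.35 × 0.02 = $118.61
Parking fee: $263.93
Employee stock purchase plan: $93.21
Life insurance premium: $137.57
Total deductions = $296.52 + $169.01 + $394.37 + $118.61 + $263.93 + $93.21 + $137.57 = $1,473.22
Net pay = $5,930.35 − $1,473.22 = $4,457.13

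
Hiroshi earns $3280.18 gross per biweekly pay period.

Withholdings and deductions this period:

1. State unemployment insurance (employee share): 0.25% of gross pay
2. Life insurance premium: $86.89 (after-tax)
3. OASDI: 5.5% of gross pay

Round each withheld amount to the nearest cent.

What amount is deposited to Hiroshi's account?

OASDI: $3280.18 × 0.055 = $180.41
State unemployment insurance (employee share): $3280.18 × 0.0025 = $8.20
Life insurance premium: $86.89
Total deductions = $180.41 + $8.20 + $86.89 = $275.50
Net pay = $3280.18 − $275.50 = $3004.68

$3004.68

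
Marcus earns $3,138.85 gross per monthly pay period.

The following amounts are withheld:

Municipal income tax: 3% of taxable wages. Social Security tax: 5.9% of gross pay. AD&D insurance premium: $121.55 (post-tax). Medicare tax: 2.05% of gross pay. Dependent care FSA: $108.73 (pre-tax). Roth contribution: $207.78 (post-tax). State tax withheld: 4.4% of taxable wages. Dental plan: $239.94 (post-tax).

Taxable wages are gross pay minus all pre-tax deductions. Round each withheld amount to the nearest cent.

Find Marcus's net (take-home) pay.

Dependent care FSA: $108.73
Taxable wages = $3,138.85 − $108.73 = $3,030.12
Municipal income tax: $3,030.12 × 0.03 = $90.90
State tax withheld: $3,030.12 × 0.044 = $133.33
Social Security tax: $3,138.85 × 0.059 = $185.19
Medicare tax: $3,138.85 × 0.0205 = $64.35
Dental plan: $239.94
AD&D insurance premium: $121.55
Roth contribution: $207.78
Total deductions = $108.73 + $90.90 + $133.33 + $185.19 + $64.35 + $239.94 + $121.55 + $207.78 = $1,151.77
Net pay = $3,138.85 − $1,151.77 = $1,987.08

$1,987.08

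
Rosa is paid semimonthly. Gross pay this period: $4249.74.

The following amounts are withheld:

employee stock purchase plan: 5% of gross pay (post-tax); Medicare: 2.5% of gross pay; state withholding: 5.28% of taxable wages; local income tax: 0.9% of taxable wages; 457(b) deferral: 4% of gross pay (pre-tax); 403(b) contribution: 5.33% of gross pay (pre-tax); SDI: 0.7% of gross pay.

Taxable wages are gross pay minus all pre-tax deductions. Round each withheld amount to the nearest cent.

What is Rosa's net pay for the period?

403(b) contribution: $4249.74 × 0.0533 = $226.51
457(b) deferral: $4249.74 × 0.04 = $169.99
Pre-tax total = $226.51 + $169.99 = $396.50
Taxable wages = $4249.74 − $396.50 = $3853.24
Local income tax: $3853.24 × 0.009 = $34.68
State withholding: $3853.24 × 0.0528 = $203.45
SDI: $4249.74 × 0.007 = $29.75
Medicare: $4249.74 × 0.025 = $106.24
Employee stock purchase plan: $4249.74 × 0.05 = $212.49
Total deductions = $226.51 + $169.99 + $34.68 + $203.45 + $29.75 + $106.24 + $212.49 = $983.11
Net pay = $4249.74 − $983.11 = $3266.63

$3266.63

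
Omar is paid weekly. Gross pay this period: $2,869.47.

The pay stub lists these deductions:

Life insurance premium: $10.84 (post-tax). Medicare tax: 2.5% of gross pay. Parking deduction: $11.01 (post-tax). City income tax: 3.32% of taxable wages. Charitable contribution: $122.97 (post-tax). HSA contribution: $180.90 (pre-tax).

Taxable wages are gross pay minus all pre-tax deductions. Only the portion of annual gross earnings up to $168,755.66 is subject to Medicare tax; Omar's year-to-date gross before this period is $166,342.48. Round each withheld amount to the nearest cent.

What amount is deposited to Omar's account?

$2,394.16

HSA contribution: $180.90
Taxable wages = $2,869.47 − $180.90 = $2,688.57
City income tax: $2,688.57 × 0.0332 = $89.26
Medicare tax: only $168,755.66 − $166,342.48 = $2,413.18 of this check is subject → $2,413.18 × 0.025 = $60.33
Parking deduction: $11.01
Charitable contribution: $122.97
Life insurance premium: $10.84
Total deductions = $180.90 + $89.26 + $60.33 + $11.01 + $122.97 + $10.84 = $475.31
Net pay = $2,869.47 − $475.31 = $2,394.16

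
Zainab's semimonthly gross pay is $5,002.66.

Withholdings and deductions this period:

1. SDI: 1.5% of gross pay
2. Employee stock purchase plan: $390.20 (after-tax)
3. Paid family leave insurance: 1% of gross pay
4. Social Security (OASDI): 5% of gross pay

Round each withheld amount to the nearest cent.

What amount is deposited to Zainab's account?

$4,237.26

Paid family leave insurance: $5,002.66 × 0.01 = $50.03
Social Security (OASDI): $5,002.66 × 0.05 = $250.13
SDI: $5,002.66 × 0.015 = $75.04
Employee stock purchase plan: $390.20
Total deductions = $50.03 + $250.13 + $75.04 + $390.20 = $765.40
Net pay = $5,002.66 − $765.40 = $4,237.26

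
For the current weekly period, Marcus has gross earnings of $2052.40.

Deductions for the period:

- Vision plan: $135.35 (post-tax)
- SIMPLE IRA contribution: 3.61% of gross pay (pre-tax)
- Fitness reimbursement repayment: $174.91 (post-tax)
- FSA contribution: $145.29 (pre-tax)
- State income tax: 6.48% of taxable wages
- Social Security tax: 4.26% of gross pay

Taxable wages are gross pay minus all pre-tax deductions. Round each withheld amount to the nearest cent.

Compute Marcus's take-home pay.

FSA contribution: $145.29
SIMPLE IRA contribution: $2052.40 × 0.0361 = $74.09
Pre-tax total = $145.29 + $74.09 = $219.38
Taxable wages = $2052.40 − $219.38 = $1833.02
State income tax: $1833.02 × 0.0648 = $118.78
Social Security tax: $2052.40 × 0.0426 = $87.43
Fitness reimbursement repayment: $174.91
Vision plan: $135.35
Total deductions = $145.29 + $74.09 + $118.78 + $87.43 + $174.91 + $135.35 = $735.85
Net pay = $2052.40 − $735.85 = $1316.55

$1316.55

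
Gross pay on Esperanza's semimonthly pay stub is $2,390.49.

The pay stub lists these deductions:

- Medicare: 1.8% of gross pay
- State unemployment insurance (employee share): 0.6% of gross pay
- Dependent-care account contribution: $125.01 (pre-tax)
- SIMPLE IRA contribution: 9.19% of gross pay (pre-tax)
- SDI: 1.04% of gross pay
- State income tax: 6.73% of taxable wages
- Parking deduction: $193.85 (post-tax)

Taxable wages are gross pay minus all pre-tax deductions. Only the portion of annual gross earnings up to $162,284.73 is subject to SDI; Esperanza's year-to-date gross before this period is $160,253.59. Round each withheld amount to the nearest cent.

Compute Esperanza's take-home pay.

Dependent-care account contribution: $125.01
SIMPLE IRA contribution: $2,390.49 × 0.0919 = $219.69
Pre-tax total = $125.01 + $219.69 = $344.70
Taxable wages = $2,390.49 − $344.70 = $2,045.79
State income tax: $2,045.79 × 0.0673 = $137.68
State unemployment insurance (employee share): $2,390.49 × 0.006 = $14.34
Medicare: $2,390.49 × 0.018 = $43.03
SDI: only $162,284.73 − $160,253.59 = $2,031.14 of this check is subject → $2,031.14 × 0.0104 = $21.12
Parking deduction: $193.85
Total deductions = $125.01 + $219.69 + $137.68 + $14.34 + $43.03 + $21.12 + $193.85 = $754.72
Net pay = $2,390.49 − $754.72 = $1,635.77

$1,635.77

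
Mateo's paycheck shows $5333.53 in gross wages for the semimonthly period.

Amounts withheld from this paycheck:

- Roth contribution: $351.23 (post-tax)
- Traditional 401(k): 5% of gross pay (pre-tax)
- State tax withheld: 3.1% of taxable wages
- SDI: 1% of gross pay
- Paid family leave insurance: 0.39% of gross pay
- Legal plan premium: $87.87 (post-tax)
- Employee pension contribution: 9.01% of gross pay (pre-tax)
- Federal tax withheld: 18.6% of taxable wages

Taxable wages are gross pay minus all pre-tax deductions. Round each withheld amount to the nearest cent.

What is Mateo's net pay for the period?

Traditional 401(k): $5333.53 × 0.05 = $266.68
Employee pension contribution: $5333.53 × 0.0901 = $480.55
Pre-tax total = $266.68 + $480.55 = $747.23
Taxable wages = $5333.53 − $747.23 = $4586.30
State tax withheld: $4586.30 × 0.031 = $142.18
Federal tax withheld: $4586.30 × 0.186 = $853.05
SDI: $5333.53 × 0.01 = $53.34
Paid family leave insurance: $5333.53 × 0.0039 = $20.80
Legal plan premium: $87.87
Roth contribution: $351.23
Total deductions = $266.68 + $480.55 + $142.18 + $853.05 + $53.34 + $20.80 + $87.87 + $351.23 = $2255.70
Net pay = $5333.53 − $2255.70 = $3077.83

$3077.83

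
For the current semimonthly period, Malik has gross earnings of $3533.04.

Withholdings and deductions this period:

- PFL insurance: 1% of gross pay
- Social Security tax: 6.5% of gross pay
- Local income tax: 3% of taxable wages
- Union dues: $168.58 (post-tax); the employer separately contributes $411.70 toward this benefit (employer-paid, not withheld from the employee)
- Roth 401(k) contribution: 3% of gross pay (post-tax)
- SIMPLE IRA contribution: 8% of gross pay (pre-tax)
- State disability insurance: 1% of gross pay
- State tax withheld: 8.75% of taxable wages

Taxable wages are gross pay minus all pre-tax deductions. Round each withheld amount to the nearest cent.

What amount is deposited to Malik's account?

$2293.60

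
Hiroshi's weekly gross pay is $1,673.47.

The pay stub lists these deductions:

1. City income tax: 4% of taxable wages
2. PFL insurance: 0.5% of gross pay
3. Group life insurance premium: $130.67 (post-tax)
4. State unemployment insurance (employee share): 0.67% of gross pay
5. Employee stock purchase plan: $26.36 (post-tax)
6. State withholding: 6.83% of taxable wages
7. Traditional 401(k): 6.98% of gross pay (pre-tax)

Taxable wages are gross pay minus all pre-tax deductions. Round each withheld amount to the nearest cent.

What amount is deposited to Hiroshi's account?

Traditional 401(k): $1,673.47 × 0.0698 = $116.81
Taxable wages = $1,673.47 − $116.81 = $1,556.66
City income tax: $1,556.66 × 0.04 = $62.27
State withholding: $1,556.66 × 0.0683 = $106.32
PFL insurance: $1,673.47 × 0.005 = $8.37
State unemployment insurance (employee share): $1,673.47 × 0.0067 = $11.21
Employee stock purchase plan: $26.36
Group life insurance premium: $130.67
Total deductions = $116.81 + $62.27 + $106.32 + $8.37 + $11.21 + $26.36 + $130.67 = $462.01
Net pay = $1,673.47 − $462.01 = $1,211.46

$1,211.46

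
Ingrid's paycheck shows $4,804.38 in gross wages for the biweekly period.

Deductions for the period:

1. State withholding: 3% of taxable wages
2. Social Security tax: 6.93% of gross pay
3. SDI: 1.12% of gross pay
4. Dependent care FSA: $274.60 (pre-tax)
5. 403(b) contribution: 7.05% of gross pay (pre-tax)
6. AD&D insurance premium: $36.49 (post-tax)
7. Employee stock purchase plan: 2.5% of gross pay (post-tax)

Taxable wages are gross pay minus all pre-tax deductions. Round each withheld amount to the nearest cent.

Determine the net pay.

403(b) contribution: $4,804.38 × 0.0705 = $338.71
Dependent care FSA: $274.60
Pre-tax total = $338.71 + $274.60 = $613.31
Taxable wages = $4,804.38 − $613.31 = $4,191.07
State withholding: $4,191.07 × 0.03 = $125.73
Social Security tax: $4,804.38 × 0.0693 = $332.94
SDI: $4,804.38 × 0.0112 = $53.81
Employee stock purchase plan: $4,804.38 × 0.025 = $120.11
AD&D insurance premium: $36.49
Total deductions = $338.71 + $274.60 + $125.73 + $332.94 + $53.81 + $120.11 + $36.49 = $1,282.39
Net pay = $4,804.38 − $1,282.39 = $3,521.99

$3,521.99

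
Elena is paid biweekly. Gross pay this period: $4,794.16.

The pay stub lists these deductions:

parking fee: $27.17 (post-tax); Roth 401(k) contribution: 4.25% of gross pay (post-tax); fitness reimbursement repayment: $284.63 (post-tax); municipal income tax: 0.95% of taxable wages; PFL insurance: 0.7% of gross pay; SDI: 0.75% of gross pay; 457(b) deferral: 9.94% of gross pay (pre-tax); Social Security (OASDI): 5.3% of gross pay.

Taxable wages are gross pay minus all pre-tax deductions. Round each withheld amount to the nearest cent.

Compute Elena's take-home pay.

$3,437.44

457(b) deferral: $4,794.16 × 0.0994 = $476.54
Taxable wages = $4,794.16 − $476.54 = $4,317.62
Municipal income tax: $4,317.62 × 0.0095 = $41.02
Social Security (OASDI): $4,794.16 × 0.053 = $254.09
PFL insurance: $4,794.16 × 0.007 = $33.56
SDI: $4,794.16 × 0.0075 = $35.96
Parking fee: $27.17
Fitness reimbursement repayment: $284.63
Roth 401(k) contribution: $4,794.16 × 0.0425 = $203.75
Total deductions = $476.54 + $41.02 + $254.09 + $33.56 + $35.96 + $27.17 + $284.63 + $203.75 = $1,356.72
Net pay = $4,794.16 − $1,356.72 = $3,437.44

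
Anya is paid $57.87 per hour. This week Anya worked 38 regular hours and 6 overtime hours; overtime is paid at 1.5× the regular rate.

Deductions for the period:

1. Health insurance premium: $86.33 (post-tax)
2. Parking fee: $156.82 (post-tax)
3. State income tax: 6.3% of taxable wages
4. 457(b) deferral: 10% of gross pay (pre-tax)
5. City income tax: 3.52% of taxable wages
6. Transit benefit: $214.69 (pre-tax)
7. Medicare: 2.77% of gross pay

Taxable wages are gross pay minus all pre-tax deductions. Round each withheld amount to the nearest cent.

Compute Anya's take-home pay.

Regular pay: 38 × $57.87 = $2199.06
Overtime pay: 6 × $57.87 × 1.5 = $520.83
Gross pay = $2199.06 + $520.83 = $2719.89
457(b) deferral: $2719.89 × 0.1 = $271.99
Transit benefit: $214.69
Pre-tax total = $271.99 + $214.69 = $486.68
Taxable wages = $2719.89 − $486.68 = $2233.21
City income tax: $2233.21 × 0.0352 = $78.61
State income tax: $2233.21 × 0.063 = $140.69
Medicare: $2719.89 × 0.0277 = $75.34
Parking fee: $156.82
Health insurance premium: $86.33
Total deductions = $271.99 + $214.69 + $78.61 + $140.69 + $75.34 + $156.82 + $86.33 = $1024.47
Net pay = $2719.89 − $1024.47 = $1695.42

$1695.42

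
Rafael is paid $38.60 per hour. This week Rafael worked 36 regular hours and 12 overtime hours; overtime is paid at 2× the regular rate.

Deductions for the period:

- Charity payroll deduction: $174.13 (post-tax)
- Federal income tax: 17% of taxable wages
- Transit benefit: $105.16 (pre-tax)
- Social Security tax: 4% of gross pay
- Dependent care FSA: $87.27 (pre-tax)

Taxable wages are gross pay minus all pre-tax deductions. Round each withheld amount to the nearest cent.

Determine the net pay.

Regular pay: 36 × $38.60 = $1,389.60
Overtime pay: 12 × $38.60 × 2 = $926.40
Gross pay = $1,389.60 + $926.40 = $2,316.00
Transit benefit: $105.16
Dependent care FSA: $87.27
Pre-tax total = $105.16 + $87.27 = $192.43
Taxable wages = $2,316.00 − $192.43 = $2,123.57
Federal income tax: $2,123.57 × 0.17 = $361.01
Social Security tax: $2,316.00 × 0.04 = $92.64
Charity payroll deduction: $174.13
Total deductions = $105.16 + $87.27 + $361.01 + $92.64 + $174.13 = $820.21
Net pay = $2,316.00 − $820.21 = $1,495.79

$1,495.79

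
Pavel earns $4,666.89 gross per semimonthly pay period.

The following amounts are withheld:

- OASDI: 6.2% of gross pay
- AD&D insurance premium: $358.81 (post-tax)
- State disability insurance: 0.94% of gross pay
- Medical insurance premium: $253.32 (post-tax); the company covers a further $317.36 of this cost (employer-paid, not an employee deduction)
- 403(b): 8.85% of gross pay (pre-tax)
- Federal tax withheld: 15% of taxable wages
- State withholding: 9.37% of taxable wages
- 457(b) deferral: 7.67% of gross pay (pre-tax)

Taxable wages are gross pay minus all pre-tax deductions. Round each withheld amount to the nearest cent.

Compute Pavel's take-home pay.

457(b) deferral: $4,666.89 × 0.0767 = $357.95
403(b): $4,666.89 × 0.0885 = $413.02
Pre-tax total = $357.95 + $413.02 = $770.97
Taxable wages = $4,666.89 − $770.97 = $3,895.92
Federal tax withheld: $3,895.92 × 0.15 = $584.39
State withholding: $3,895.92 × 0.0937 = $365.05
State disability insurance: $4,666.89 × 0.0094 = $43.87
OASDI: $4,666.89 × 0.062 = $289.35
Medical insurance premium: $253.32
AD&D insurance premium: $358.81
(Employer's $317.36 toward medical insurance premium is not withheld from the employee.)
Total deductions = $357.95 + $413.02 + $584.39 + $365.05 + $43.87 + $289.35 + $253.32 + $358.81 = $2,665.76
Net pay = $4,666.89 − $2,665.76 = $2,001.13

$2,001.13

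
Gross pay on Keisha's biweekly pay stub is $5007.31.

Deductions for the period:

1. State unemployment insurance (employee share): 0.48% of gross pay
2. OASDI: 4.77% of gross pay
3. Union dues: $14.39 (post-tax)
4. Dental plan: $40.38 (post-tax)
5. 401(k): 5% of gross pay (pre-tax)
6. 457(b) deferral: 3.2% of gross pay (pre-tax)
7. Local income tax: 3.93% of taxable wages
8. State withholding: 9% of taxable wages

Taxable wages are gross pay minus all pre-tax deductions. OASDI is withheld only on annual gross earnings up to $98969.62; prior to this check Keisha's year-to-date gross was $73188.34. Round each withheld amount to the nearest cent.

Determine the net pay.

401(k): $5007.31 × 0.05 = $250.37
457(b) deferral: $5007.31 × 0.032 = $160.23
Pre-tax total = $250.37 + $160.23 = $410.60
Taxable wages = $5007.31 − $410.60 = $4596.71
State withholding: $4596.71 × 0.09 = $413.70
Local income tax: $4596.71 × 0.0393 = $180.65
OASDI: cap not yet reached, full $5007.31 is subject → $5007.31 × 0.0477 = $238.85
State unemployment insurance (employee share): $5007.31 × 0.0048 = $24.04
Union dues: $14.39
Dental plan: $40.38
Total deductions = $250.37 + $160.23 + $413.70 + $180.65 + $238.85 + $24.04 + $14.39 + $40.38 = $1322.61
Net pay = $5007.31 − $1322.61 = $3684.70

$3684.70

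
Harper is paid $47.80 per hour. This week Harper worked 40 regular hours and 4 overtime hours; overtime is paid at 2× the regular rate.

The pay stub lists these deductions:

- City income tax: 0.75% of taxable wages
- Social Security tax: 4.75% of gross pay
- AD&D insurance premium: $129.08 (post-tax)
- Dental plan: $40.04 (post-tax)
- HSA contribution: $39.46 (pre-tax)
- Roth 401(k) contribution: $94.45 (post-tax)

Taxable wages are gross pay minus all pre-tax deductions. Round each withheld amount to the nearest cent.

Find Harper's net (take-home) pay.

$1865.48

Regular pay: 40 × $47.80 = $1912.00
Overtime pay: 4 × $47.80 × 2 = $382.40
Gross pay = $1912.00 + $382.40 = $2294.40
HSA contribution: $39.46
Taxable wages = $2294.40 − $39.46 = $2254.94
City income tax: $2254.94 × 0.0075 = $16.91
Social Security tax: $2294.40 × 0.0475 = $108.98
Roth 401(k) contribution: $94.45
Dental plan: $40.04
AD&D insurance premium: $129.08
Total deductions = $39.46 + $16.91 + $108.98 + $94.45 + $40.04 + $129.08 = $428.92
Net pay = $2294.40 − $428.92 = $1865.48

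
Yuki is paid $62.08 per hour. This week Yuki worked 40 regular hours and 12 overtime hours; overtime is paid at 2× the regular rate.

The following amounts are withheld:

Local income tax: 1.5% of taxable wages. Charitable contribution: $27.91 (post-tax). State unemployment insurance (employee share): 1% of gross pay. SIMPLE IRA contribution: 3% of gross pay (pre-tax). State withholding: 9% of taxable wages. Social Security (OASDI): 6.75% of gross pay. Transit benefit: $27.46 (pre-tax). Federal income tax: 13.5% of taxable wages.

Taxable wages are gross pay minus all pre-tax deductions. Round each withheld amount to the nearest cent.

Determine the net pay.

$2,572.29

Regular pay: 40 × $62.08 = $2,483.20
Overtime pay: 12 × $62.08 × 2 = $1,489.92
Gross pay = $2,483.20 + $1,489.92 = $3,973.12
Transit benefit: $27.46
SIMPLE IRA contribution: $3,973.12 × 0.03 = $119.19
Pre-tax total = $27.46 + $119.19 = $146.65
Taxable wages = $3,973.12 − $146.65 = $3,826.47
State withholding: $3,826.47 × 0.09 = $344.38
Federal income tax: $3,826.47 × 0.135 = $516.57
Local income tax: $3,826.47 × 0.015 = $57.40
Social Security (OASDI): $3,973.12 × 0.0675 = $268.19
State unemployment insurance (employee share): $3,973.12 × 0.01 = $39.73
Charitable contribution: $27.91
Total deductions = $27.46 + $119.19 + $344.38 + $516.57 + $57.40 + $268.19 + $39.73 + $27.91 = $1,400.83
Net pay = $3,973.12 − $1,400.83 = $2,572.29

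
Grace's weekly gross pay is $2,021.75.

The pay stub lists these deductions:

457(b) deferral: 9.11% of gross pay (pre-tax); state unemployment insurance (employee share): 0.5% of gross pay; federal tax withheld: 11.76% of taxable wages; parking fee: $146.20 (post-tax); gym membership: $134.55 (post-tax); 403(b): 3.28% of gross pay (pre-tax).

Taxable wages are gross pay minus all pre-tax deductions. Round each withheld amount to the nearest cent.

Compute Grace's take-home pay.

$1,272.10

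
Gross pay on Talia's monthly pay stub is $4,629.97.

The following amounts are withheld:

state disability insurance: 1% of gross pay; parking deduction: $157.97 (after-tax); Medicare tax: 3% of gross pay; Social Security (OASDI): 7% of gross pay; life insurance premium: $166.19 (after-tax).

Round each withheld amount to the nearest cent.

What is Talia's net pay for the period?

$3,796.51

State disability insurance: $4,629.97 × 0.01 = $46.30
Social Security (OASDI): $4,629.97 × 0.07 = $324.10
Medicare tax: $4,629.97 × 0.03 = $138.90
Life insurance premium: $166.19
Parking deduction: $157.97
Total deductions = $46.30 + $324.10 + $138.90 + $166.19 + $157.97 = $833.46
Net pay = $4,629.97 − $833.46 = $3,796.51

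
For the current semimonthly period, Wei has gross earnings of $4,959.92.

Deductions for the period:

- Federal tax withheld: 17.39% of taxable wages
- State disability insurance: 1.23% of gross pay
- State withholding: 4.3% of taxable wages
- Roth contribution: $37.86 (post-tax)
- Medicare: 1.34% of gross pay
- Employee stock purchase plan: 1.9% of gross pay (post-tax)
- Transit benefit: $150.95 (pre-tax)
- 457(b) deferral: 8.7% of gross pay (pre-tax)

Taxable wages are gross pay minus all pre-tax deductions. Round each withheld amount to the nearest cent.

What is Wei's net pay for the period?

Transit benefit: $150.95
457(b) deferral: $4,959.92 × 0.087 = $431.51
Pre-tax total = $150.95 + $431.51 = $582.46
Taxable wages = $4,959.92 − $582.46 = $4,377.46
Federal tax withheld: $4,377.46 × 0.1739 = $761.24
State withholding: $4,377.46 × 0.043 = $188.23
Medicare: $4,959.92 × 0.0134 = $66.46
State disability insurance: $4,959.92 × 0.0123 = $61.01
Roth contribution: $37.86
Employee stock purchase plan: $4,959.92 × 0.019 = $94.24
Total deductions = $150.95 + $431.51 + $761.24 + $188.23 + $66.46 + $61.01 + $37.86 + $94.24 = $1,791.50
Net pay = $4,959.92 − $1,791.50 = $3,168.42

$3,168.42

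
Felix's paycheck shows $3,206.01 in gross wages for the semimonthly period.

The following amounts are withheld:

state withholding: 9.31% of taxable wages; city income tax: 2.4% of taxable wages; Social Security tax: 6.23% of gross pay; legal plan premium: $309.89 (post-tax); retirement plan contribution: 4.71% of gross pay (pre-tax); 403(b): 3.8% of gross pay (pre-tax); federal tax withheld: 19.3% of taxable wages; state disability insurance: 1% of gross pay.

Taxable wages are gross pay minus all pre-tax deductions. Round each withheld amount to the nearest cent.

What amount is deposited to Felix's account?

$1,481.92

Retirement plan contribution: $3,206.01 × 0.0471 = $151.00
403(b): $3,206.01 × 0.038 = $121.83
Pre-tax total = $151.00 + $121.83 = $272.83
Taxable wages = $3,206.01 − $272.83 = $2,933.18
State withholding: $2,933.18 × 0.0931 = $273.08
Federal tax withheld: $2,933.18 × 0.193 = $566.10
City income tax: $2,933.18 × 0.024 = $70.40
Social Security tax: $3,206.01 × 0.0623 = $199.73
State disability insurance: $3,206.01 × 0.01 = $32.06
Legal plan premium: $309.89
Total deductions = $151.00 + $121.83 + $273.08 + $566.10 + $70.40 + $199.73 + $32.06 + $309.89 = $1,724.09
Net pay = $3,206.01 − $1,724.09 = $1,481.92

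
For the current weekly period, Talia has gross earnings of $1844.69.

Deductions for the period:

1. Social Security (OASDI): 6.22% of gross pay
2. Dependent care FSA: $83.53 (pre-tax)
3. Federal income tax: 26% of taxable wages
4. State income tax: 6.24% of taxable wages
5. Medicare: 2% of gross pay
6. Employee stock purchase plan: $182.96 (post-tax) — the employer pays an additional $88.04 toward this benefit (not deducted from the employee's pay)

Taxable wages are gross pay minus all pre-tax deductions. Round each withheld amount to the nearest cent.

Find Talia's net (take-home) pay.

Dependent care FSA: $83.53
Taxable wages = $1844.69 − $83.53 = $1761.16
State income tax: $1761.16 × 0.0624 = $109.90
Federal income tax: $1761.16 × 0.26 = $457.90
Medicare: $1844.69 × 0.02 = $36.89
Social Security (OASDI): $1844.69 × 0.0622 = $114.74
Employee stock purchase plan: $182.96
(Employer's $88.04 toward employee stock purchase plan is not withheld from the employee.)
Total deductions = $83.53 + $109.90 + $457.90 + $36.89 + $114.74 + $182.96 = $985.92
Net pay = $1844.69 − $985.92 = $858.77

$858.77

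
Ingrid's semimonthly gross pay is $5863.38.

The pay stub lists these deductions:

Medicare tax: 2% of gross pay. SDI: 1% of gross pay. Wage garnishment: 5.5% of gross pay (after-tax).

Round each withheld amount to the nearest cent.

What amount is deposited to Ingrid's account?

$5364.99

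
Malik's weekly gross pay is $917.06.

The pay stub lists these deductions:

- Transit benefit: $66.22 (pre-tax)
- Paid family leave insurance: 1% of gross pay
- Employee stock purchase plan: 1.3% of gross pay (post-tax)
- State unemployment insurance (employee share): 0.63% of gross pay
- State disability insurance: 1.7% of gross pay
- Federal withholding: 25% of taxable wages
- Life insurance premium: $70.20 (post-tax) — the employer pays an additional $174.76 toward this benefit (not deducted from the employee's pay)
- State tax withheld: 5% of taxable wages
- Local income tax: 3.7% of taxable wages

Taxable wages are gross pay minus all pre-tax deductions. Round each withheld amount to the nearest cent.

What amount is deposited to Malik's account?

$451.45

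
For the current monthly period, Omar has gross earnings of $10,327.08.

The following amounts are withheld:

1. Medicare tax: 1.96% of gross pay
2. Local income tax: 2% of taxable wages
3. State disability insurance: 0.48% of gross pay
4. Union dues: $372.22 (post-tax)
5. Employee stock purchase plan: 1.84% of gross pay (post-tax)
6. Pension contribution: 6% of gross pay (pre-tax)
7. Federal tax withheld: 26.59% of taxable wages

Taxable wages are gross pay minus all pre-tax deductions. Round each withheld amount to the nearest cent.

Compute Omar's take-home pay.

$6,117.88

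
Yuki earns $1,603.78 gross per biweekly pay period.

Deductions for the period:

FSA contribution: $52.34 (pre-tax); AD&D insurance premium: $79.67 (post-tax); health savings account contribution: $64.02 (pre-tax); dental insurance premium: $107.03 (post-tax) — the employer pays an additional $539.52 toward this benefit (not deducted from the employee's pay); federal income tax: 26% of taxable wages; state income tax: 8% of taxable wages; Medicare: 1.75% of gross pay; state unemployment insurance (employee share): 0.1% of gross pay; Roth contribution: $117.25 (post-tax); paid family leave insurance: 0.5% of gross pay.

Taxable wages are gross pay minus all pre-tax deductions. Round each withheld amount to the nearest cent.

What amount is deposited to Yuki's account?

FSA contribution: $52.34
Health savings account contribution: $64.02
Pre-tax total = $52.34 + $64.02 = $116.36
Taxable wages = $1,603.78 − $116.36 = $1,487.42
State income tax: $1,487.42 × 0.08 = $118.99
Federal income tax: $1,487.42 × 0.26 = $386.73
State unemployment insurance (employee share): $1,603.78 × 0.001 = $1.60
Paid family leave insurance: $1,603.78 × 0.005 = $8.02
Medicare: $1,603.78 × 0.0175 = $28.07
Roth contribution: $117.25
Dental insurance premium: $107.03
AD&D insurance premium: $79.67
(Employer's $539.52 toward dental insurance premium is not withheld from the employee.)
Total deductions = $52.34 + $64.02 + $118.99 + $386.73 + $1.60 + $8.02 + $28.07 + $117.25 + $107.03 + $79.67 = $963.72
Net pay = $1,603.78 − $963.72 = $640.06

$640.06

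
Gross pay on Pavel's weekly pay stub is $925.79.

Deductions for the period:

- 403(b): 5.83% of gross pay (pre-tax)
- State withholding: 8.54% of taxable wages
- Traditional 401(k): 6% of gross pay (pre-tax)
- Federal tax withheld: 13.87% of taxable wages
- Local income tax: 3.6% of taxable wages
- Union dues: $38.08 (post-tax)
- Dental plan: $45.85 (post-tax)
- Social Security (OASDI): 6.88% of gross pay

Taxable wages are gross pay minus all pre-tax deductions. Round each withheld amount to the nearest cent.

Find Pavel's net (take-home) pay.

Traditional 401(k): $925.79 × 0.06 = $55.55
403(b): $925.79 × 0.0583 = $53.97
Pre-tax total = $55.55 + $53.97 = $109.52
Taxable wages = $925.79 − $109.52 = $816.27
Local income tax: $816.27 × 0.036 = $29.39
Federal tax withheld: $816.27 × 0.1387 = $113.22
State withholding: $816.27 × 0.0854 = $69.71
Social Security (OASDI): $925.79 × 0.0688 = $63.69
Union dues: $38.08
Dental plan: $45.85
Total deductions = $55.55 + $53.97 + $29.39 + $113.22 + $69.71 + $63.69 + $38.08 + $45.85 = $469.46
Net pay = $925.79 − $469.46 = $456.33

$456.33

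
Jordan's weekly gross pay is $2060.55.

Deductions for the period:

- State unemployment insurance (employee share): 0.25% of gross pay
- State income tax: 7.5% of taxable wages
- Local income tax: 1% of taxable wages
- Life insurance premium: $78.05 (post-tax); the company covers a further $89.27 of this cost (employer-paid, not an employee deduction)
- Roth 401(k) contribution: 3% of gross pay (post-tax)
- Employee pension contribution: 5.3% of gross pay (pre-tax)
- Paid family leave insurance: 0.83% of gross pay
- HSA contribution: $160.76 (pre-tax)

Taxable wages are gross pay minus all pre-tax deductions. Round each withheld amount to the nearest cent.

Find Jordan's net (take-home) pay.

HSA contribution: $160.76
Employee pension contribution: $2060.55 × 0.053 = $109.21
Pre-tax total = $160.76 + $109.21 = $269.97
Taxable wages = $2060.55 − $269.97 = $1790.58
Local income tax: $1790.58 × 0.01 = $17.91
State income tax: $1790.58 × 0.075 = $134.29
State unemployment insurance (employee share): $2060.55 × 0.0025 = $5.15
Paid family leave insurance: $2060.55 × 0.0083 = $17.10
Roth 401(k) contribution: $2060.55 × 0.03 = $61.82
Life insurance premium: $78.05
(Employer's $89.27 toward life insurance premium is not withheld from the employee.)
Total deductions = $160.76 + $109.21 + $17.91 + $134.29 + $5.15 + $17.10 + $61.82 + $78.05 = $584.29
Net pay = $2060.55 − $584.29 = $1476.26

$1476.26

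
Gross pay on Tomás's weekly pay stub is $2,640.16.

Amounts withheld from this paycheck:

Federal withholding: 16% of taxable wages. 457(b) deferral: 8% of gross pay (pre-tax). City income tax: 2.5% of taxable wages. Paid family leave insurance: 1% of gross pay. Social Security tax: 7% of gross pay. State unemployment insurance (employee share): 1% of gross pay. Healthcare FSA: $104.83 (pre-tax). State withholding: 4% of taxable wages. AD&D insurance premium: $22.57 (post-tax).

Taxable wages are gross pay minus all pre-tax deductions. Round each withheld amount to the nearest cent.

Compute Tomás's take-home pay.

$1,541.02

Healthcare FSA: $104.83
457(b) deferral: $2,640.16 × 0.08 = $211.21
Pre-tax total = $104.83 + $211.21 = $316.04
Taxable wages = $2,640.16 − $316.04 = $2,324.12
State withholding: $2,324.12 × 0.04 = $92.96
Federal withholding: $2,324.12 × 0.16 = $371.86
City income tax: $2,324.12 × 0.025 = $58.10
Paid family leave insurance: $2,640.16 × 0.01 = $26.40
Social Security tax: $2,640.16 × 0.07 = $184.81
State unemployment insurance (employee share): $2,640.16 × 0.01 = $26.40
AD&D insurance premium: $22.57
Total deductions = $104.83 + $211.21 + $92.96 + $371.86 + $58.10 + $26.40 + $184.81 + $26.40 + $22.57 = $1,099.14
Net pay = $2,640.16 − $1,099.14 = $1,541.02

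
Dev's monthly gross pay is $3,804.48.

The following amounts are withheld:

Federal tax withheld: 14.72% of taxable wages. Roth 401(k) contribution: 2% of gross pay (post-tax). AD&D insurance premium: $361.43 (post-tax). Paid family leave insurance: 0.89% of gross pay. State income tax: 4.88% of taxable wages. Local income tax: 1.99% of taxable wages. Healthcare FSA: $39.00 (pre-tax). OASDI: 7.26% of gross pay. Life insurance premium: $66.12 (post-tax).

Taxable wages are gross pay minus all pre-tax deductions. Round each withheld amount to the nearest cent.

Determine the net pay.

Healthcare FSA: $39.00
Taxable wages = $3,804.48 − $39.00 = $3,765.48
Local income tax: $3,765.48 × 0.0199 = $74.93
State income tax: $3,765.48 × 0.0488 = $183.76
Federal tax withheld: $3,765.48 × 0.1472 = $554.28
Paid family leave insurance: $3,804.48 × 0.0089 = $33.86
OASDI: $3,804.48 × 0.0726 = $276.21
Life insurance premium: $66.12
Roth 401(k) contribution: $3,804.48 × 0.02 = $76.09
AD&D insurance premium: $361.43
Total deductions = $39.00 + $74.93 + $183.76 + $554.28 + $33.86 + $276.21 + $66.12 + $76.09 + $361.43 = $1,665.68
Net pay = $3,804.48 − $1,665.68 = $2,138.80

$2,138.80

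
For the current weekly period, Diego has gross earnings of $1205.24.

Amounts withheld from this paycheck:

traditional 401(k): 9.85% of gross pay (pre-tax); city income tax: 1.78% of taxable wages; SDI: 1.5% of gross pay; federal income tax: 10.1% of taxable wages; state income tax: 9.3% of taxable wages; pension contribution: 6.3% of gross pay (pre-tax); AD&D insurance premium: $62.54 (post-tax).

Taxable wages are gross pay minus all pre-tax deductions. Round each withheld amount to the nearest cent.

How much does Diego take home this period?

$715.93

Pension contribution: $1205.24 × 0.063 = $75.93
Traditional 401(k): $1205.24 × 0.0985 = $118.72
Pre-tax total = $75.93 + $118.72 = $194.65
Taxable wages = $1205.24 − $194.65 = $1010.59
Federal income tax: $1010.59 × 0.101 = $102.07
State income tax: $1010.59 × 0.093 = $93.98
City income tax: $1010.59 × 0.0178 = $17.99
SDI: $1205.24 × 0.015 = $18.08
AD&D insurance premium: $62.54
Total deductions = $75.93 + $118.72 + $102.07 + $93.98 + $17.99 + $18.08 + $62.54 = $489.31
Net pay = $1205.24 − $489.31 = $715.93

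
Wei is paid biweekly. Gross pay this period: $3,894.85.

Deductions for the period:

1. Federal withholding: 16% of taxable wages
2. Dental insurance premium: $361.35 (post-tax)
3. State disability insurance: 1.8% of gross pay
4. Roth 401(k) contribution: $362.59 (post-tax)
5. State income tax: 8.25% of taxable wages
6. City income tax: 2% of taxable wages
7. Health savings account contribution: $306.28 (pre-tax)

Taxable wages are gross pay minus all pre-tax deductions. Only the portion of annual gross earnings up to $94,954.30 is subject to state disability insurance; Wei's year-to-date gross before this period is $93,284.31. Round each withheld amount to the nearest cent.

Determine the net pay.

$1,892.57

Health savings account contribution: $306.28
Taxable wages = $3,894.85 − $306.28 = $3,588.57
City income tax: $3,588.57 × 0.02 = $71.77
Federal withholding: $3,588.57 × 0.16 = $574.17
State income tax: $3,588.57 × 0.0825 = $296.06
State disability insurance: only $94,954.30 − $93,284.31 = $1,669.99 of this check is subject → $1,669.99 × 0.018 = $30.06
Dental insurance premium: $361.35
Roth 401(k) contribution: $362.59
Total deductions = $306.28 + $71.77 + $574.17 + $296.06 + $30.06 + $361.35 + $362.59 = $2,002.28
Net pay = $3,894.85 − $2,002.28 = $1,892.57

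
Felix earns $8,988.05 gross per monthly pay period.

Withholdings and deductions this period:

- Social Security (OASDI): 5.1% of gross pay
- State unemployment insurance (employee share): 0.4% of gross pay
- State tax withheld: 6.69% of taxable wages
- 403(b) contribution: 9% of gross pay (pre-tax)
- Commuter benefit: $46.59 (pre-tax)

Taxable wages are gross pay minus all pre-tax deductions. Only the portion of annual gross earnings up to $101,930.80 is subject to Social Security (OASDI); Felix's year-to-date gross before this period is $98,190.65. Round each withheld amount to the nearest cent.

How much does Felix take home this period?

$7,361.77

Commuter benefit: $46.59
403(b) contribution: $8,988.05 × 0.09 = $808.92
Pre-tax total = $46.59 + $808.92 = $855.51
Taxable wages = $8,988.05 − $855.51 = $8,132.54
State tax withheld: $8,132.54 × 0.0669 = $544.07
Social Security (OASDI): only $101,930.80 − $98,190.65 = $3,740.15 of this check is subject → $3,740.15 × 0.051 = $190.75
State unemployment insurance (employee share): $8,988.05 × 0.004 = $35.95
Total deductions = $46.59 + $808.92 + $544.07 + $190.75 + $35.95 = $1,626.28
Net pay = $8,988.05 − $1,626.28 = $7,361.77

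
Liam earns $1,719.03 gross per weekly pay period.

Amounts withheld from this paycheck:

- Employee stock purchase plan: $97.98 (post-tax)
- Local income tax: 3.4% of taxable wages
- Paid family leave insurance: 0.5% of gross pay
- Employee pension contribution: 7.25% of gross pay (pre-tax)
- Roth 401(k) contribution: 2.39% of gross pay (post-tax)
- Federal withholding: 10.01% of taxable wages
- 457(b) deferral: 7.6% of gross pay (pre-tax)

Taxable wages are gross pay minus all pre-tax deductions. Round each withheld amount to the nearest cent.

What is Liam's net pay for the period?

$1,119.80

Employee pension contribution: $1,719.03 × 0.0725 = $124.63
457(b) deferral: $1,719.03 × 0.076 = $130.65
Pre-tax total = $124.63 + $130.65 = $255.28
Taxable wages = $1,719.03 − $255.28 = $1,463.75
Federal withholding: $1,463.75 × 0.1001 = $146.52
Local income tax: $1,463.75 × 0.034 = $49.77
Paid family leave insurance: $1,719.03 × 0.005 = $8.60
Roth 401(k) contribution: $1,719.03 × 0.0239 = $41.08
Employee stock purchase plan: $97.98
Total deductions = $124.63 + $130.65 + $146.52 + $49.77 + $8.60 + $41.08 + $97.98 = $599.23
Net pay = $1,719.03 − $599.23 = $1,119.80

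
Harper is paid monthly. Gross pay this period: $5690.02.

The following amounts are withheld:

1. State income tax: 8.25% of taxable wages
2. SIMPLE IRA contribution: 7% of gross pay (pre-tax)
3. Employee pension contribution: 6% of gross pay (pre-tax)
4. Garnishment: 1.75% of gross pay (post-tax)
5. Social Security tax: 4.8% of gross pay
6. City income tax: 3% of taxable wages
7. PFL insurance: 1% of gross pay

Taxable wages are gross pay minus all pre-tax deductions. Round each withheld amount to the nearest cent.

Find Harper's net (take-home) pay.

Employee pension contribution: $5690.02 × 0.06 = $341.40
SIMPLE IRA contribution: $5690.02 × 0.07 = $398.30
Pre-tax total = $341.40 + $398.30 = $739.70
Taxable wages = $5690.02 − $739.70 = $4950.32
State income tax: $4950.32 × 0.0825 = $408.40
City income tax: $4950.32 × 0.03 = $148.51
Social Security tax: $5690.02 × 0.048 = $273.12
PFL insurance: $5690.02 × 0.01 = $56.90
Garnishment: $5690.02 × 0.0175 = $99.58
Total deductions = $341.40 + $398.30 + $408.40 + $148.51 + $273.12 + $56.90 + $99.58 = $1726.21
Net pay = $5690.02 − $1726.21 = $3963.81

$3963.81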